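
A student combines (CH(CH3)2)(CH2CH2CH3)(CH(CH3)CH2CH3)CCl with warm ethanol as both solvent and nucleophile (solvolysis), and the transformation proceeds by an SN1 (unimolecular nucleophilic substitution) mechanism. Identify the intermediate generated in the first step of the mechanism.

Step 1: Unassisted departure of Cl⁻ (taking the C–Cl bonding pair) generates a tertiary carbocation.
After step 1 the species present is a tertiary carbocation.

tertiary carbocation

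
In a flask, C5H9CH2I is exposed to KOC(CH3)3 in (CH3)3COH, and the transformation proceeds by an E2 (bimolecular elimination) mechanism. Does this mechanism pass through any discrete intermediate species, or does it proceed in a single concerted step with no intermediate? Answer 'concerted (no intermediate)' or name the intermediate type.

Concerted anti-periplanar elimination: (CH3)3CO⁻ abstracts a β-H while I⁻ leaves, and the C–H electrons become the new C=C π bond — all in a single transition state.
All bond changes occur in one transition state; no discrete intermediate is formed.

concerted (no intermediate)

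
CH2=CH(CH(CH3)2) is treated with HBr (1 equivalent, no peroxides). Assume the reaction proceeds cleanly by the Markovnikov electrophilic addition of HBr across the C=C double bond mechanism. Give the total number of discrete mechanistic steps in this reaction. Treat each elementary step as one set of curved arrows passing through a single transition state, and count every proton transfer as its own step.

Step 1: The π electrons of the C=C bond attack a proton of HBr; Markovnikov addition places the new C–H on the less-substituted alkene carbon, so the positive charge ends up on the more-substituted carbon — a secondary carbocation. The H–Br bond breaks heterolytically, releasing Br⁻.
Step 2: Carbocation rearrangement: a 1,2-hydride shift from the adjacent isopropyl carbon converts the initially-formed secondary cation into the more stable tertiary cation.
Step 3: The Br⁻ anion donates a lone pair to the carbocation, forming the new C–Br σ-bond and giving the neutral alkyl halide.
Total: 3 elementary steps.

3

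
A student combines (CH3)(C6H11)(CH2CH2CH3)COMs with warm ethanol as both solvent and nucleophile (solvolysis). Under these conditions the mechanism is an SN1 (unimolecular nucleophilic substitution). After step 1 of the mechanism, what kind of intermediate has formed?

Step 1: Rate-determining heterolysis of the C–O bond gives MsO⁻ and a tertiary carbocation.
After step 1 the species present is a tertiary carbocation.

tertiary carbocation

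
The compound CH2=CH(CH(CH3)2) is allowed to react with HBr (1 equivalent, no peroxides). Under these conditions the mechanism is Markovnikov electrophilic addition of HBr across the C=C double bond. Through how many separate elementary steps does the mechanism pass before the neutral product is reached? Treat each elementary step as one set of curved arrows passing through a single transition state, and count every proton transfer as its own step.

Step 1: The π electrons of the C=C bond attack a proton of HBr; Markovnikov addition places the new C–H on the less-substituted alkene carbon, so the positive charge ends up on the more-substituted carbon — a secondary carbocation. The H–Br bond breaks heterolytically, releasing Br⁻.
Step 2: A hydride (H with its bonding pair) migrates from the adjacent isopropyl carbon to the cationic centre — a 1,2-hydride shift — upgrading the secondary cation to a tertiary one.
Step 3: Nucleophilic attack by Br⁻ on the carbocation completes the addition, giving R–Br.
Total: 3 elementary steps.

3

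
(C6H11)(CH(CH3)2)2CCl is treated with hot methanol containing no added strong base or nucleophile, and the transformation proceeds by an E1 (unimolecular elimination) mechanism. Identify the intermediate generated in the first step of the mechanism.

Step 1: Rate-determining heterolysis of the C–Cl bond gives Cl⁻ and a tertiary carbocation.
After step 1 the species present is a tertiary carbocation.

tertiary carbocation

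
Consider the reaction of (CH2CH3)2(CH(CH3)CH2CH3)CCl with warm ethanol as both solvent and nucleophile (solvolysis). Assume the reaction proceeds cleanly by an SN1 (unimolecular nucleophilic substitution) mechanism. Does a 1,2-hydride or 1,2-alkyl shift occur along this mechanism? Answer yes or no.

no

The first-formed carbocation is tertiary.
No single 1,2-shift to an adjacent carbon would produce a more-substituted cation than the one already present, so no rearrangement occurs.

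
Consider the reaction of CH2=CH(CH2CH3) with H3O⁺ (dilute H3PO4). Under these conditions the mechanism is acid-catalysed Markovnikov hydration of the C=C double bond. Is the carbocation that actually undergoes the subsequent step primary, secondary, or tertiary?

Step 1: The π electrons of the C=C bond attack a proton of H3O⁺; Markovnikov addition places the new C–H on the less-substituted alkene carbon, so the positive charge ends up on the more-substituted carbon — a secondary carbocation. H2O is released.
No single 1,2-shift to an adjacent carbon would give a more-substituted cation, so no rearrangement occurs.

secondary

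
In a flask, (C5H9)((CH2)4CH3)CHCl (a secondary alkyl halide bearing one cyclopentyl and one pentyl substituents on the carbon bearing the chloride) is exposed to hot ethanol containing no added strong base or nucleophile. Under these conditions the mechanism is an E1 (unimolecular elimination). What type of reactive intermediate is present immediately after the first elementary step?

secondary carbocation

Step 1: The C–Cl bond breaks with both electrons going to the chloride; Cl⁻ leaves and a secondary carbocation remains.
After step 1 the species present is a secondary carbocation.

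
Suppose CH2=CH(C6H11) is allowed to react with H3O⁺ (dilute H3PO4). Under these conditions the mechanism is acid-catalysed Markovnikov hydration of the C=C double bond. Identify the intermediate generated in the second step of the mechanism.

Step 1: The π electrons of the C=C bond attack a proton of H3O⁺; Markovnikov addition places the new C–H on the less-substituted alkene carbon, so the positive charge ends up on the more-substituted carbon — a secondary carbocation. H2O is released.
Step 2: A 1,2-hydride shift from the adjacent cyclohexyl carbon moves the positive charge from the secondary centre to an adjacent carbon, generating a more stable tertiary carbocation.
After step 2 the species present is a tertiary carbocation.

tertiary carbocation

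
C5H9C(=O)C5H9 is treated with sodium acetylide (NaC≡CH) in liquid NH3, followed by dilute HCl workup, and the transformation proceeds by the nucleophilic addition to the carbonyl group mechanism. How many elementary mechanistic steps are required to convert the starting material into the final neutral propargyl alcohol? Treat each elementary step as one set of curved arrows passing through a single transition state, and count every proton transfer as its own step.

Step 1: Nucleophilic addition: HC≡C⁻ adds to the carbonyl carbon, pushing the π(C=O) electron pair onto oxygen and giving a tetrahedral alkoxide.
Step 2: The alkoxide picks up a proton during dilute HCl workup to yield a propargyl alcohol.
Total: 2 elementary steps.

2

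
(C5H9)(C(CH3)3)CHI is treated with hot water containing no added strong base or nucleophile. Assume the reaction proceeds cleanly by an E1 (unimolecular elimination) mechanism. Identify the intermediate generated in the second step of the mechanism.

tertiary carbocation

Step 1: The C–I bond breaks with both electrons going to the iodide; I⁻ leaves and a secondary carbocation remains.
Step 2: A 1,2-hydride shift from the adjacent cyclopentyl carbon moves the positive charge from the secondary centre to an adjacent carbon, generating a more stable tertiary carbocation.
After step 2 the species present is a tertiary carbocation.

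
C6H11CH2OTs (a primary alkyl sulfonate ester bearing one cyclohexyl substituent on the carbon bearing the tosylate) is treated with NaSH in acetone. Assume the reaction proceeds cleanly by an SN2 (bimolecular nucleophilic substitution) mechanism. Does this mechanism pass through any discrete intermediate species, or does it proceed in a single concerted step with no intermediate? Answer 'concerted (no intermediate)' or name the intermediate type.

HS⁻ attacks the back face of the α-carbon while TsO⁻ departs with the C–O bonding pair — a single concerted displacement through a pentacoordinate transition state.
All bond changes occur in one transition state; no discrete intermediate is formed.

concerted (no intermediate)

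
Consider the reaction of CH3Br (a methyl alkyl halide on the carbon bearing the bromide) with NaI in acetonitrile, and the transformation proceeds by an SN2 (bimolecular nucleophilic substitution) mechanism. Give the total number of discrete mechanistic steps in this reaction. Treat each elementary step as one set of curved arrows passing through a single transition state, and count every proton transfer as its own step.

1

Step 1: The iodide nucleophile donates a lone pair from I to the α-carbon in a backside attack; simultaneously the C–Br σ-bond breaks and both of its electrons leave with Br⁻. One concerted step with inversion of configuration.
Total: 1 elementary step.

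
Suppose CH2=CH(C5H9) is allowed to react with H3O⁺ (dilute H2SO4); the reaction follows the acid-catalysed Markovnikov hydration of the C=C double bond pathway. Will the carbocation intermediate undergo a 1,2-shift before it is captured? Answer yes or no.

yes

The first-formed carbocation is secondary.
The adjacent cyclopentyl carbon already bears 2 other carbon substituents and has a hydrogen to migrate; after a 1,2-hydride shift from that carbon the positive charge sits on a tertiary centre.
Tertiary is more stable than secondary, so the shift occurs.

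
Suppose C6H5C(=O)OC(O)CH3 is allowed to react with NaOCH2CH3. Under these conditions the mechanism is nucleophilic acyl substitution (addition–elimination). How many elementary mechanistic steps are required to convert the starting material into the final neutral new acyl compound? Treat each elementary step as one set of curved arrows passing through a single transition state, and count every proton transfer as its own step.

Step 1: A lone pair on the O of CH3CH2O⁻ attacks the electrophilic acyl carbon; the π(C=O) electrons move onto oxygen, giving a tetrahedral intermediate.
Step 2: Collapse of the tetrahedral intermediate: the alkoxide oxygen pushes its lone pair back to re-form C=O while CH3CO2⁻ leaves.
Total: 2 elementary steps.

2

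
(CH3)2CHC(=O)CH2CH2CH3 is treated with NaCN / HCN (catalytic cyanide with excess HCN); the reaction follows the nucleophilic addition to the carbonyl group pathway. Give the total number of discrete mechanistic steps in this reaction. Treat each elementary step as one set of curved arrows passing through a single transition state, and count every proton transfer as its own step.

2

Step 1: CN⁻ attacks the sp² carbonyl carbon; the C=O π bond breaks and the electrons end up as a lone pair on the alkoxide oxygen of the tetrahedral intermediate.
Step 2: Proton transfer from HCN to the alkoxide furnishes a cyanohydrin (and releases another CN⁻ to continue the reaction).
Total: 2 elementary steps.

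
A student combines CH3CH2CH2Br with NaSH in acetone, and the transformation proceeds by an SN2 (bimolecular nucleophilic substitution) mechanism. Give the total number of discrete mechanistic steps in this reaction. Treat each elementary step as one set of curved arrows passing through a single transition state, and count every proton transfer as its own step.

1

Step 1: HS⁻ attacks the back face of the α-carbon while Br⁻ departs with the C–Br bonding pair — a single concerted displacement through a pentacoordinate transition state.
Total: 1 elementary step.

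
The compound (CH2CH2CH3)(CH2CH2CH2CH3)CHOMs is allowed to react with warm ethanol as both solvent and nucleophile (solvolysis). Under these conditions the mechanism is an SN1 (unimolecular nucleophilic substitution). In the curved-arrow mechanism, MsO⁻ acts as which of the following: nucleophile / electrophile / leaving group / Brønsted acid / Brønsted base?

leaving group

Step 1: Unassisted departure of MsO⁻ (taking the C–O bonding pair) generates a secondary carbocation.
MsO⁻ departs with both electrons of the breaking σ-bond — that is the definition of a leaving group.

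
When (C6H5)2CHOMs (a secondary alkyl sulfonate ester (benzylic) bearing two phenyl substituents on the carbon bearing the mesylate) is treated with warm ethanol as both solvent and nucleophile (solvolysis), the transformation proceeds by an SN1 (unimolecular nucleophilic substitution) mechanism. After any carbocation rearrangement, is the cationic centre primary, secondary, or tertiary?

Step 1: Ionisation: the C–O σ-bond cleaves heterolytically; both bonding electrons depart with MsO⁻, leaving a secondary carbocation at the α-carbon.
No single 1,2-shift to an adjacent carbon would give a more-substituted cation, so no rearrangement occurs.

secondary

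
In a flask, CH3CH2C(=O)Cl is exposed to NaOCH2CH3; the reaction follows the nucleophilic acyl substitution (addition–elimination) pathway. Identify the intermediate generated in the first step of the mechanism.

Step 1: Nucleophilic addition of CH3CH2O⁻ to the acyl carbon breaks the π(C=O) bond and yields a tetrahedral, anionic intermediate.
After step 1 the species present is a tetrahedral intermediate.

tetrahedral intermediate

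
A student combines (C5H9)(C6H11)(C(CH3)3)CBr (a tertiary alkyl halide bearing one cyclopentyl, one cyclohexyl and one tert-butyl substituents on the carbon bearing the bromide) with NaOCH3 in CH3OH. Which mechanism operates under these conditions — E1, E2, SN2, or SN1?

Conditions: a strong base with a tertiary substrate bearing a β-hydrogen.
These conditions are the textbook signature of the E2 pathway.
A strong (often hindered) base removes a β-H in concert with loss of the leaving group — bimolecular elimination.

E2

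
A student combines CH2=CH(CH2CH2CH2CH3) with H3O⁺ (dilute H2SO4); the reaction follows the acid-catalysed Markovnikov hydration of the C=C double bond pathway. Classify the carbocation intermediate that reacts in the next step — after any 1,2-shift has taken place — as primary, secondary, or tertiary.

Step 1: The π electrons of the C=C bond attack a proton of H3O⁺; Markovnikov addition places the new C–H on the less-substituted alkene carbon, so the positive charge ends up on the more-substituted carbon — a secondary carbocation. H2O is released.
No single 1,2-shift to an adjacent carbon would give a more-substituted cation, so no rearrangement occurs.

secondary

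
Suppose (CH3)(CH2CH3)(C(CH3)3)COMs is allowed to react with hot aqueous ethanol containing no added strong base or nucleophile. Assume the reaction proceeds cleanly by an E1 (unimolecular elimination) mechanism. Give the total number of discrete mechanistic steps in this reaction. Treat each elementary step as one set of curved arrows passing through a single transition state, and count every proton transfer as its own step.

2

Step 1: Unassisted departure of MsO⁻ (taking the C–O bonding pair) generates a tertiary carbocation.
(No 1,2-shift: no single shift to an adjacent carbon would give a more stable cation.)
Step 2: A weak base (a water (or ethanol) molecule from the solvent) removes a proton from a carbon adjacent to the cationic centre; the electrons of that C–H bond become the new π(C=C) bond, giving the alkene.
Total: 2 elementary steps.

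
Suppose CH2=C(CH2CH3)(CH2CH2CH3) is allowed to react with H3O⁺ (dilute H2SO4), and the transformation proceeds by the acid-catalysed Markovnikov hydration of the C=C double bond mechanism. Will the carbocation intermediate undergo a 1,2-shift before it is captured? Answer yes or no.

no

The first-formed carbocation is tertiary.
No single 1,2-shift to an adjacent carbon would produce a more-substituted cation than the one already present, so no rearrangement occurs.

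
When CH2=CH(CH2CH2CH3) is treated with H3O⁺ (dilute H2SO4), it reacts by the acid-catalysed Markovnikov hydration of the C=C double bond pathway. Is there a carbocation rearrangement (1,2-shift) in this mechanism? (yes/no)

no

The first-formed carbocation is secondary.
No single 1,2-shift to an adjacent carbon would produce a more-substituted cation than the one already present, so no rearrangement occurs.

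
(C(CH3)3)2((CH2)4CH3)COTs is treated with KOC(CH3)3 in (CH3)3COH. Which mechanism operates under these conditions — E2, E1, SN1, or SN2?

Conditions: a strong/bulky base with a tertiary substrate bearing a β-hydrogen.
These conditions are the textbook signature of the E2 pathway.
A strong (often hindered) base removes a β-H in concert with loss of the leaving group — bimolecular elimination.

E2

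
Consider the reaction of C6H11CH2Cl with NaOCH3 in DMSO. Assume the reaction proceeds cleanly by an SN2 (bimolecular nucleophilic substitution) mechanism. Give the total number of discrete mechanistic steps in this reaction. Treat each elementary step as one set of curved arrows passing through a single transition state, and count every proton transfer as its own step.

Step 1: The methoxide nucleophile donates a lone pair from O to the α-carbon in a backside attack; simultaneously the C–Cl σ-bond breaks and both of its electrons leave with Cl⁻. One concerted step with inversion of configuration.
Total: 1 elementary step.

1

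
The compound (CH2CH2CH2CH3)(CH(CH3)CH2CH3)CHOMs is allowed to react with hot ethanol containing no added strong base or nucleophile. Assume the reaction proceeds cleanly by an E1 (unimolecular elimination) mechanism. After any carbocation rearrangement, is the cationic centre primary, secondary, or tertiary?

tertiary

Step 1: Unassisted departure of MsO⁻ (taking the C–O bonding pair) generates a secondary carbocation.
Step 2: A 1,2-hydride shift from the adjacent sec-butyl carbon moves the positive charge from the secondary centre to an adjacent carbon, generating a more stable tertiary carbocation.
The cation rearranges from secondary to tertiary via a 1,2-hydride shift from the adjacent sec-butyl carbon; the tertiary cation is what reacts next.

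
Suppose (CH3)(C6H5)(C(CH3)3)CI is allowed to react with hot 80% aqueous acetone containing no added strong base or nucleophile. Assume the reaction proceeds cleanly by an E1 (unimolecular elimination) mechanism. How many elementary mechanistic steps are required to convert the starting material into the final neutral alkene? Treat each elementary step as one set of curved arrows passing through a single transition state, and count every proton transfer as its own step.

Step 1: Unassisted departure of I⁻ (taking the C–I bonding pair) generates a tertiary carbocation.
(No 1,2-shift: no single shift to an adjacent carbon would give a more stable cation.)
Step 2: Loss of a β-proton to a water molecule of the solvent: the C–H bonding pair collapses toward the cationic carbon to form the C=C π bond, yielding the alkene.
Total: 2 elementary steps.

2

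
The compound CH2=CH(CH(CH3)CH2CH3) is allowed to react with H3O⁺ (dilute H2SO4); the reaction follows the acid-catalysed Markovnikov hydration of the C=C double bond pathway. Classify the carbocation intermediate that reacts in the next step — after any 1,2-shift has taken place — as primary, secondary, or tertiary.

tertiary

Step 1: The π electrons of the C=C bond attack a proton of H3O⁺; Markovnikov addition places the new C–H on the less-substituted alkene carbon, so the positive charge ends up on the more-substituted carbon — a secondary carbocation. H2O is released.
Step 2: A 1,2-hydride shift from the adjacent sec-butyl carbon moves the positive charge from the secondary centre to an adjacent carbon, generating a more stable tertiary carbocation.
The cation rearranges from secondary to tertiary via a 1,2-hydride shift from the adjacent sec-butyl carbon; the tertiary cation is what reacts next.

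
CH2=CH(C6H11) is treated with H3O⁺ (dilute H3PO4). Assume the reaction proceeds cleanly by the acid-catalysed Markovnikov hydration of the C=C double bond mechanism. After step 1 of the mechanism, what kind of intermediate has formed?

secondary carbocation

Step 1: The π electrons of the C=C bond attack a proton of H3O⁺; Markovnikov addition places the new C–H on the less-substituted alkene carbon, so the positive charge ends up on the more-substituted carbon — a secondary carbocation. H2O is released.
After step 1 the species present is a secondary carbocation.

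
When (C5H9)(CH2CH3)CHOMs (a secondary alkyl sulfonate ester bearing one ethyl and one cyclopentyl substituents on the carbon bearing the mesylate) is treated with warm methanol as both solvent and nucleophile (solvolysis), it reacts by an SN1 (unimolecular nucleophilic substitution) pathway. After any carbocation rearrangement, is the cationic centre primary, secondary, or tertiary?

tertiary

Step 1: The C–O bond breaks with both electrons going to the mesylate; MsO⁻ leaves and a secondary carbocation remains.
Step 2: Carbocation rearrangement: a 1,2-hydride shift from the adjacent cyclopentyl carbon converts the initially-formed secondary cation into the more stable tertiary cation.
The cation rearranges from secondary to tertiary via a 1,2-hydride shift from the adjacent cyclopentyl carbon; the tertiary cation is what reacts next.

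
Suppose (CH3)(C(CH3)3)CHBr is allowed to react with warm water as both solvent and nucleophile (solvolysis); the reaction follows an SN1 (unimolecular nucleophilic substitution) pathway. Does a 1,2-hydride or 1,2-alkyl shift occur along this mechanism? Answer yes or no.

The first-formed carbocation is secondary.
The adjacent tert-butyl carbon has no hydrogen but bears methyl groups; migration of one methyl with its bonding pair (a 1,2-methyl shift) places the charge on a tertiary centre.
Tertiary is more stable than secondary, so the shift occurs.

yes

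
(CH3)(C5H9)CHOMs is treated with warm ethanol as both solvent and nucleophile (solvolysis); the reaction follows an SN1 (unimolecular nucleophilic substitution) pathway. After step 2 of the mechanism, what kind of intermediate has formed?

tertiary carbocation

Step 1: The C–O bond breaks with both electrons going to the mesylate; MsO⁻ leaves and a secondary carbocation remains.
Step 2: A 1,2-hydride shift from the adjacent cyclopentyl carbon moves the positive charge from the secondary centre to an adjacent carbon, generating a more stable tertiary carbocation.
After step 2 the species present is a tertiary carbocation.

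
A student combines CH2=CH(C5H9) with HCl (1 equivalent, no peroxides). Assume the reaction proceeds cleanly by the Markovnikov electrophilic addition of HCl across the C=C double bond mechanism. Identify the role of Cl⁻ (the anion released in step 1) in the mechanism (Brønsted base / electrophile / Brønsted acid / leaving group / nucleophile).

Step 3: The Cl⁻ anion donates a lone pair to the carbocation, forming the new C–Cl σ-bond and giving the neutral alkyl halide.
Cl⁻ (the anion released in step 1) donates an electron pair to form a new σ-bond to carbon — it is the nucleophile.

nucleophile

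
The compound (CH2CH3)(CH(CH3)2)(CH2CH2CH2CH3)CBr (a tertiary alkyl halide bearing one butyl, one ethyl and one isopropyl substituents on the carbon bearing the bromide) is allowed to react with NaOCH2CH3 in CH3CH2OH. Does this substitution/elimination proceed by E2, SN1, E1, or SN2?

E2

Conditions: a strong base with a tertiary substrate bearing a β-hydrogen.
These conditions are the textbook signature of the E2 pathway.
A strong (often hindered) base removes a β-H in concert with loss of the leaving group — bimolecular elimination.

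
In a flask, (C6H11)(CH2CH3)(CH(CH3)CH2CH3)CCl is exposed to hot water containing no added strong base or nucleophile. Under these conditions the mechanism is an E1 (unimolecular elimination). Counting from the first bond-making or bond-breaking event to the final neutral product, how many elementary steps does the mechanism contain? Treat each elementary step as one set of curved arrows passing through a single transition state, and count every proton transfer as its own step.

2

Step 1: Unassisted departure of Cl⁻ (taking the C–Cl bonding pair) generates a tertiary carbocation.
(No 1,2-shift: no single shift to an adjacent carbon would give a more stable cation.)
Step 2: Loss of a β-proton to a water molecule of the solvent: the C–H bonding pair collapses toward the cationic carbon to form the C=C π bond, yielding the alkene.
Total: 2 elementary steps.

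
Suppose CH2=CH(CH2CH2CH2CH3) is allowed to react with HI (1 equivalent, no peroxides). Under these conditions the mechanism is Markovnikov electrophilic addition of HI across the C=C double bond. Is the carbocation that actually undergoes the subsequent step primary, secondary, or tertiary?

secondary

Step 1: The π electrons of the C=C bond attack a proton of HI; Markovnikov addition places the new C–H on the less-substituted alkene carbon, so the positive charge ends up on the more-substituted carbon — a secondary carbocation. The H–I bond breaks heterolytically, releasing I⁻.
No single 1,2-shift to an adjacent carbon would give a more-substituted cation, so no rearrangement occurs.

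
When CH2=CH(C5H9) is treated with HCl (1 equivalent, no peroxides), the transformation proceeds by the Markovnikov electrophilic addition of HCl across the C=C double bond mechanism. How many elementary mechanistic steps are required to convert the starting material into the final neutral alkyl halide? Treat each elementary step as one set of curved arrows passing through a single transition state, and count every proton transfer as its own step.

3

Step 1: Protonation of the alkene by HCl: the π bond acts as the nucleophile and picks up H⁺, giving the more stable (Markovnikov) secondary carbocation. The H–Cl bond breaks heterolytically, releasing Cl⁻.
Step 2: A 1,2-hydride shift from the adjacent cyclopentyl carbon moves the positive charge from the secondary centre to an adjacent carbon, generating a more stable tertiary carbocation.
Step 3: Cl⁻ captures the cation: a lone pair on Cl⁻ fills the empty p orbital, producing the alkyl halide product.
Total: 3 elementary steps.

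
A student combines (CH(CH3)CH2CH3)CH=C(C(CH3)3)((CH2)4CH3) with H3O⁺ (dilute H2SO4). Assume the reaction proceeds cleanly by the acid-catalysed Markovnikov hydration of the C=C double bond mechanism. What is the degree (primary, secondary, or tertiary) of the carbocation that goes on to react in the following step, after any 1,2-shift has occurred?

Step 1: The π electrons of the C=C bond attack a proton of H3O⁺; Markovnikov addition places the new C–H on the less-substituted alkene carbon, so the positive charge ends up on the more-substituted carbon — a tertiary carbocation. H2O is released.
No single 1,2-shift to an adjacent carbon would give a more-substituted cation, so no rearrangement occurs.

tertiary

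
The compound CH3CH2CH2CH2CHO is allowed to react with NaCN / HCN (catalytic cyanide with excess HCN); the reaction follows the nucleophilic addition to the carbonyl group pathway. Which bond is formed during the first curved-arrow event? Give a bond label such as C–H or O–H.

C–C

Step 1: A lone pair / filled orbital on CN⁻ attacks the electrophilic carbonyl carbon; the π(C=O) electrons shift onto oxygen, producing a tetrahedral alkoxide intermediate.
The bond formed in this step is the C–C bond.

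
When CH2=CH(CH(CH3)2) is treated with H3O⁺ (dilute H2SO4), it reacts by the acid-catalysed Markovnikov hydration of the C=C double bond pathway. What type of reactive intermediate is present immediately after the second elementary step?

Step 1: The π electrons of the C=C bond attack a proton of H3O⁺; Markovnikov addition places the new C–H on the less-substituted alkene carbon, so the positive charge ends up on the more-substituted carbon — a secondary carbocation. H2O is released.
Step 2: A 1,2-hydride shift from the adjacent isopropyl carbon moves the positive charge from the secondary centre to an adjacent carbon, generating a more stable tertiary carbocation.
After step 2 the species present is a tertiary carbocation.

tertiary carbocation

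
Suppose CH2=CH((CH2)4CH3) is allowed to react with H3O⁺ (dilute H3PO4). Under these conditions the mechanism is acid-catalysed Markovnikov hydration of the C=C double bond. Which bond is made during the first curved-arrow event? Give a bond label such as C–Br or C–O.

Step 1: Electrophilic addition begins with the π(C=C) electrons forming a bond to the proton of H3O⁺. Following Markovnikov's rule, the resulting cation is secondary. H2O is released.
The bond formed in this step is the C–H bond.

C–H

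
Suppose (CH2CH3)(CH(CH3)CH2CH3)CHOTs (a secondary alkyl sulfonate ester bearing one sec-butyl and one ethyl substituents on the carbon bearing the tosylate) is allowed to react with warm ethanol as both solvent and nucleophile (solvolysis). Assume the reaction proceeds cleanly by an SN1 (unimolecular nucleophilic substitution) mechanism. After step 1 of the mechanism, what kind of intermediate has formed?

Step 1: Unassisted departure of TsO⁻ (taking the C–O bonding pair) generates a secondary carbocation.
After step 1 the species present is a secondary carbocation.

secondary carbocation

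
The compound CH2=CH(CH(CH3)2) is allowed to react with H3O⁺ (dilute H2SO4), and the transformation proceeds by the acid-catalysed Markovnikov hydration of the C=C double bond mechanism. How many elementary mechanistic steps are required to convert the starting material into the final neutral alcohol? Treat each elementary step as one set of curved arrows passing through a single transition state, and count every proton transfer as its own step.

Step 1: Protonation of the alkene by H3O⁺: the π bond acts as the nucleophile and picks up H⁺, giving the more stable (Markovnikov) secondary carbocation. H2O is released.
Step 2: A 1,2-hydride shift from the adjacent isopropyl carbon moves the positive charge from the secondary centre to an adjacent carbon, generating a more stable tertiary carbocation.
Step 3: Water acts as the nucleophile: an oxygen lone pair bonds to the cationic carbon, giving an oxonium-ion intermediate.
Step 4: Proton transfer from the O–H of the oxonium ion to H2O completes the catalytic cycle and yields the alcohol.
Total: 4 elementary steps.

4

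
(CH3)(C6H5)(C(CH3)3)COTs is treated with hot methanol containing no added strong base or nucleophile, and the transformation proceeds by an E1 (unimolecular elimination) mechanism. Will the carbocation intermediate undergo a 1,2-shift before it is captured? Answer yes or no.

The first-formed carbocation is tertiary.
No single 1,2-shift to an adjacent carbon would produce a more-substituted cation than the one already present, so no rearrangement occurs.

no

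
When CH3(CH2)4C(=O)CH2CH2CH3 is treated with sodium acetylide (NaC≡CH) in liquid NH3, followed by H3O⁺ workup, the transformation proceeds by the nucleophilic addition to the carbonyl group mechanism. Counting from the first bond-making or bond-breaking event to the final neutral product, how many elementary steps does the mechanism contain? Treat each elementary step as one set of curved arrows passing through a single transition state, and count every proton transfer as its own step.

2

Step 1: HC≡C⁻ attacks the sp² carbonyl carbon; the C=O π bond breaks and the electrons end up as a lone pair on the alkoxide oxygen of the tetrahedral intermediate.
Step 2: On H3O⁺ workup the alkoxide oxygen is protonated, giving a propargyl alcohol.
Total: 2 elementary steps.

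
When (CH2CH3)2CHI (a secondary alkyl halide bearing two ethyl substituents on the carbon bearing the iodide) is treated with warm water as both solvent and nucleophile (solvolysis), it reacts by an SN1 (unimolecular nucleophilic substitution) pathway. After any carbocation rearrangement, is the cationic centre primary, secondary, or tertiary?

secondary

Step 1: Rate-determining heterolysis of the C–I bond gives I⁻ and a secondary carbocation.
No single 1,2-shift to an adjacent carbon would give a more-substituted cation, so no rearrangement occurs.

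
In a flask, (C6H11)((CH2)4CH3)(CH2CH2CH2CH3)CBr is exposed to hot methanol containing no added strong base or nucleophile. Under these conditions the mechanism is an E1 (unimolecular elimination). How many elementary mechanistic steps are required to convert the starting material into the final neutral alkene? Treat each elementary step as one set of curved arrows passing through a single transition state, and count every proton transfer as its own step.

Step 1: Ionisation: the C–Br σ-bond cleaves heterolytically; both bonding electrons depart with Br⁻, leaving a tertiary carbocation at the α-carbon.
(No 1,2-shift: no single shift to an adjacent carbon would give a more stable cation.)
Step 2: Loss of a β-proton to a methanol molecule of the solvent: the C–H bonding pair collapses toward the cationic carbon to form the C=C π bond, yielding the alkene.
Total: 2 elementary steps.

2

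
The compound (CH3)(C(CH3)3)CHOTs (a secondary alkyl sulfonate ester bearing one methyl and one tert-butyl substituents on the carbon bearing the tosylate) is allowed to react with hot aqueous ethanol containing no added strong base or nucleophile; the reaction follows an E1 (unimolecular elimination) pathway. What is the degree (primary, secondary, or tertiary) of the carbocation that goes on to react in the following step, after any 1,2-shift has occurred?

Step 1: Ionisation: the C–O σ-bond cleaves heterolytically; both bonding electrons depart with TsO⁻, leaving a secondary carbocation at the α-carbon.
Step 2: A 1,2-methyl shift from the adjacent tert-butyl carbon moves the positive charge from the secondary centre to an adjacent carbon, generating a more stable tertiary carbocation.
The cation rearranges from secondary to tertiary via a 1,2-methyl shift from the adjacent tert-butyl carbon; the tertiary cation is what reacts next.

tertiary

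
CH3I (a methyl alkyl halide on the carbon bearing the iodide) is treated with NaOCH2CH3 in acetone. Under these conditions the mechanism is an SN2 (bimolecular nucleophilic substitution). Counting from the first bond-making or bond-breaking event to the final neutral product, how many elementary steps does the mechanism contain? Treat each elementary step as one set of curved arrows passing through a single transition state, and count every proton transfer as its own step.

Step 1: CH3CH2O⁻ attacks the back face of the α-carbon while I⁻ departs with the C–I bonding pair — a single concerted displacement through a pentacoordinate transition state.
Total: 1 elementary step.

1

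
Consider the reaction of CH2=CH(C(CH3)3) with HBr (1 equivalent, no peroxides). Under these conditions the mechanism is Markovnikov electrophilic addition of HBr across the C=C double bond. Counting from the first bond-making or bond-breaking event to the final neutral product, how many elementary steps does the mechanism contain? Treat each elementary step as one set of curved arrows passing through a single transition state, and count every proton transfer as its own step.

Step 1: Electrophilic addition begins with the π(C=C) electrons forming a bond to the proton of HBr. Following Markovnikov's rule, the resulting cation is secondary. The H–Br bond breaks heterolytically, releasing Br⁻.
Step 2: A 1,2-methyl shift from the adjacent tert-butyl carbon moves the positive charge from the secondary centre to an adjacent carbon, generating a more stable tertiary carbocation.
Step 3: The Br⁻ anion donates a lone pair to the carbocation, forming the new C–Br σ-bond and giving the neutral alkyl halide.
Total: 3 elementary steps.

3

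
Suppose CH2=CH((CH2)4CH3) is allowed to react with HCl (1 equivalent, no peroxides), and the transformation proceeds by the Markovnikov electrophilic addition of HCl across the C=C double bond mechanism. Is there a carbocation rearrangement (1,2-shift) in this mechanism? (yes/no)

The first-formed carbocation is secondary.
No single 1,2-shift to an adjacent carbon would produce a more-substituted cation than the one already present, so no rearrangement occurs.

no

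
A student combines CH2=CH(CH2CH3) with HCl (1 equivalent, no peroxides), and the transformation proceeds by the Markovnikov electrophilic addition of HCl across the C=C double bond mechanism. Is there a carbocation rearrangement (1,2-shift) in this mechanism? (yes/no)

The first-formed carbocation is secondary.
No single 1,2-shift to an adjacent carbon would produce a more-substituted cation than the one already present, so no rearrangement occurs.

no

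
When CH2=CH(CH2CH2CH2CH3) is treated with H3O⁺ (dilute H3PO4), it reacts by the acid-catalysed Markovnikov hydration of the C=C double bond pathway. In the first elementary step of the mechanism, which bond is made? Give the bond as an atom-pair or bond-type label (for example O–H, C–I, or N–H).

Step 1: Protonation of the alkene by H3O⁺: the π bond acts as the nucleophile and picks up H⁺, giving the more stable (Markovnikov) secondary carbocation. H2O is released.
The bond formed in this step is the C–H bond.

C–H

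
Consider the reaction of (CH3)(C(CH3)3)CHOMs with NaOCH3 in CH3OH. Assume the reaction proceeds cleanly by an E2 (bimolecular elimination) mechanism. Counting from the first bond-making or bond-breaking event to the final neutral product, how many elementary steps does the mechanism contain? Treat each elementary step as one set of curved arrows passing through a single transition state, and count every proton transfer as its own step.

1

Step 1: Concerted anti-periplanar elimination: CH3O⁻ abstracts a β-H while MsO⁻ leaves, and the C–H electrons become the new C=C π bond — all in a single transition state.
Total: 1 elementary step.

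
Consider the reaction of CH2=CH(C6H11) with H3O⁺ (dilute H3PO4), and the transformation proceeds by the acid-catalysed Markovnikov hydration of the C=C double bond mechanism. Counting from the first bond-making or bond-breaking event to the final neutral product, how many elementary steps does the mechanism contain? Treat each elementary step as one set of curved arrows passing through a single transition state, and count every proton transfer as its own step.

4

Step 1: Protonation of the alkene by H3O⁺: the π bond acts as the nucleophile and picks up H⁺, giving the more stable (Markovnikov) secondary carbocation. H2O is released.
Step 2: A hydride (H with its bonding pair) migrates from the adjacent cyclohexyl carbon to the cationic centre — a 1,2-hydride shift — upgrading the secondary cation to a tertiary one.
Step 3: Nucleophilic capture of the cation by H2O produces the protonated alcohol (an oxonium ion).
Step 4: H2O removes a proton from the oxonium oxygen, regenerating H3O⁺ and giving the neutral alcohol.
Total: 4 elementary steps.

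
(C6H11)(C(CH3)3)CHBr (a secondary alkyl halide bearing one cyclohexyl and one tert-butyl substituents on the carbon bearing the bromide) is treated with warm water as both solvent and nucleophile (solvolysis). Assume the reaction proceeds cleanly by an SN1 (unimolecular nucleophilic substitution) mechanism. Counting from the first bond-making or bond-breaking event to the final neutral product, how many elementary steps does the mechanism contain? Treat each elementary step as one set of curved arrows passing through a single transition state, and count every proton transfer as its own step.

Step 1: Unassisted departure of Br⁻ (taking the C–Br bonding pair) generates a secondary carbocation.
Step 2: Carbocation rearrangement: a 1,2-hydride shift from the adjacent cyclohexyl carbon converts the initially-formed secondary cation into the more stable tertiary cation.
Step 3: Nucleophilic capture: the oxygen of H2O bonds to the cationic carbon, producing an oxonium-ion intermediate.
Step 4: Proton transfer from the O–H of the oxonium ion to a solvent molecule delivers the neutral alcohol.
Total: 4 elementary steps.

4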